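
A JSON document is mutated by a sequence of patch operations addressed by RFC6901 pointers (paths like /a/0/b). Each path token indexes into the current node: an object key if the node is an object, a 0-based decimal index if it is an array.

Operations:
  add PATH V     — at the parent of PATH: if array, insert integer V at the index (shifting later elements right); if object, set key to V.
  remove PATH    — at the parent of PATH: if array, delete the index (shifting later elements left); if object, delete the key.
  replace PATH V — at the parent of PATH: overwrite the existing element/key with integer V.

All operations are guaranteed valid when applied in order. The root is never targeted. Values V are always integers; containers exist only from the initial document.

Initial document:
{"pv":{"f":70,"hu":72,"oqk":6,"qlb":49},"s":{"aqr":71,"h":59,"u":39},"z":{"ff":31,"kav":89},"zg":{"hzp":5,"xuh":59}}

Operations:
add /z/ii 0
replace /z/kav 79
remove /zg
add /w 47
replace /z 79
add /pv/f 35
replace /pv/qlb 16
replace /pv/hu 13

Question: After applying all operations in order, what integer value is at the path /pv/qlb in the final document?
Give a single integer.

After op 1 (add /z/ii 0): {"pv":{"f":70,"hu":72,"oqk":6,"qlb":49},"s":{"aqr":71,"h":59,"u":39},"z":{"ff":31,"ii":0,"kav":89},"zg":{"hzp":5,"xuh":59}}
After op 2 (replace /z/kav 79): {"pv":{"f":70,"hu":72,"oqk":6,"qlb":49},"s":{"aqr":71,"h":59,"u":39},"z":{"ff":31,"ii":0,"kav":79},"zg":{"hzp":5,"xuh":59}}
After op 3 (remove /zg): {"pv":{"f":70,"hu":72,"oqk":6,"qlb":49},"s":{"aqr":71,"h":59,"u":39},"z":{"ff":31,"ii":0,"kav":79}}
After op 4 (add /w 47): {"pv":{"f":70,"hu":72,"oqk":6,"qlb":49},"s":{"aqr":71,"h":59,"u":39},"w":47,"z":{"ff":31,"ii":0,"kav":79}}
After op 5 (replace /z 79): {"pv":{"f":70,"hu":72,"oqk":6,"qlb":49},"s":{"aqr":71,"h":59,"u":39},"w":47,"z":79}
After op 6 (add /pv/f 35): {"pv":{"f":35,"hu":72,"oqk":6,"qlb":49},"s":{"aqr":71,"h":59,"u":39},"w":47,"z":79}
After op 7 (replace /pv/qlb 16): {"pv":{"f":35,"hu":72,"oqk":6,"qlb":16},"s":{"aqr":71,"h":59,"u":39},"w":47,"z":79}
After op 8 (replace /pv/hu 13): {"pv":{"f":35,"hu":13,"oqk":6,"qlb":16},"s":{"aqr":71,"h":59,"u":39},"w":47,"z":79}
Value at /pv/qlb: 16

Answer: 16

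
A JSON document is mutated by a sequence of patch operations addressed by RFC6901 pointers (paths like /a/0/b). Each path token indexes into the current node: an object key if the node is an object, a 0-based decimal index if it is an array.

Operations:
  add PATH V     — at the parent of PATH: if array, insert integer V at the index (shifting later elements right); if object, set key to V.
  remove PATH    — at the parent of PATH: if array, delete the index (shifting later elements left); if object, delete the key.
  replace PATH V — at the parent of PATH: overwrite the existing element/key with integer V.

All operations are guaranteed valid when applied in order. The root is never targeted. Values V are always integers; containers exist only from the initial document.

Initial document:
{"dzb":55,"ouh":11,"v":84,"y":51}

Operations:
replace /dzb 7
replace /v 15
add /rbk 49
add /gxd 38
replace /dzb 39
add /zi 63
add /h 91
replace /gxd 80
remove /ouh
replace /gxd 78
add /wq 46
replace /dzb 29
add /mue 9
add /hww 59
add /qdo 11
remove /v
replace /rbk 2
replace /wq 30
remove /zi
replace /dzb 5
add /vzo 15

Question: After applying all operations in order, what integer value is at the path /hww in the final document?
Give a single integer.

Answer: 59

Derivation:
After op 1 (replace /dzb 7): {"dzb":7,"ouh":11,"v":84,"y":51}
After op 2 (replace /v 15): {"dzb":7,"ouh":11,"v":15,"y":51}
After op 3 (add /rbk 49): {"dzb":7,"ouh":11,"rbk":49,"v":15,"y":51}
After op 4 (add /gxd 38): {"dzb":7,"gxd":38,"ouh":11,"rbk":49,"v":15,"y":51}
After op 5 (replace /dzb 39): {"dzb":39,"gxd":38,"ouh":11,"rbk":49,"v":15,"y":51}
After op 6 (add /zi 63): {"dzb":39,"gxd":38,"ouh":11,"rbk":49,"v":15,"y":51,"zi":63}
After op 7 (add /h 91): {"dzb":39,"gxd":38,"h":91,"ouh":11,"rbk":49,"v":15,"y":51,"zi":63}
After op 8 (replace /gxd 80): {"dzb":39,"gxd":80,"h":91,"ouh":11,"rbk":49,"v":15,"y":51,"zi":63}
After op 9 (remove /ouh): {"dzb":39,"gxd":80,"h":91,"rbk":49,"v":15,"y":51,"zi":63}
After op 10 (replace /gxd 78): {"dzb":39,"gxd":78,"h":91,"rbk":49,"v":15,"y":51,"zi":63}
After op 11 (add /wq 46): {"dzb":39,"gxd":78,"h":91,"rbk":49,"v":15,"wq":46,"y":51,"zi":63}
After op 12 (replace /dzb 29): {"dzb":29,"gxd":78,"h":91,"rbk":49,"v":15,"wq":46,"y":51,"zi":63}
After op 13 (add /mue 9): {"dzb":29,"gxd":78,"h":91,"mue":9,"rbk":49,"v":15,"wq":46,"y":51,"zi":63}
After op 14 (add /hww 59): {"dzb":29,"gxd":78,"h":91,"hww":59,"mue":9,"rbk":49,"v":15,"wq":46,"y":51,"zi":63}
After op 15 (add /qdo 11): {"dzb":29,"gxd":78,"h":91,"hww":59,"mue":9,"qdo":11,"rbk":49,"v":15,"wq":46,"y":51,"zi":63}
After op 16 (remove /v): {"dzb":29,"gxd":78,"h":91,"hww":59,"mue":9,"qdo":11,"rbk":49,"wq":46,"y":51,"zi":63}
After op 17 (replace /rbk 2): {"dzb":29,"gxd":78,"h":91,"hww":59,"mue":9,"qdo":11,"rbk":2,"wq":46,"y":51,"zi":63}
After op 18 (replace /wq 30): {"dzb":29,"gxd":78,"h":91,"hww":59,"mue":9,"qdo":11,"rbk":2,"wq":30,"y":51,"zi":63}
After op 19 (remove /zi): {"dzb":29,"gxd":78,"h":91,"hww":59,"mue":9,"qdo":11,"rbk":2,"wq":30,"y":51}
After op 20 (replace /dzb 5): {"dzb":5,"gxd":78,"h":91,"hww":59,"mue":9,"qdo":11,"rbk":2,"wq":30,"y":51}
After op 21 (add /vzo 15): {"dzb":5,"gxd":78,"h":91,"hww":59,"mue":9,"qdo":11,"rbk":2,"vzo":15,"wq":30,"y":51}
Value at /hww: 59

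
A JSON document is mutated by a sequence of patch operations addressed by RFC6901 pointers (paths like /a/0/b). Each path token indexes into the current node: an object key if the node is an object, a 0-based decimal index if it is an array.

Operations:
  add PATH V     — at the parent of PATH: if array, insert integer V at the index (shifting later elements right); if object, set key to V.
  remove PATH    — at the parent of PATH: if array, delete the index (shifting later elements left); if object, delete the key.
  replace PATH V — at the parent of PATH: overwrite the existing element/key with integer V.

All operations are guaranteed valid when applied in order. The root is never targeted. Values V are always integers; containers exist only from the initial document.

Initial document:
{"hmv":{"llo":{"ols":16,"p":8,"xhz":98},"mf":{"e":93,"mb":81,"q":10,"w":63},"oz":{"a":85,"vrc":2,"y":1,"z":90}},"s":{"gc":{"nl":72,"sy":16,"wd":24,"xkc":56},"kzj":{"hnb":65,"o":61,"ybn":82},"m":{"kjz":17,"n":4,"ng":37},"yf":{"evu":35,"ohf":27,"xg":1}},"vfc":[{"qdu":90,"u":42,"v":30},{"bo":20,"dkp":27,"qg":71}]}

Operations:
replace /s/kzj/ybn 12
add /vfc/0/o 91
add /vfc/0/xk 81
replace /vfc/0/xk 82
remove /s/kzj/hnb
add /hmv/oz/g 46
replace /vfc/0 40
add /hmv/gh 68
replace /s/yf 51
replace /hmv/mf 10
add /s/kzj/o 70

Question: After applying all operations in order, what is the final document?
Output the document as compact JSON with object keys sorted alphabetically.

After op 1 (replace /s/kzj/ybn 12): {"hmv":{"llo":{"ols":16,"p":8,"xhz":98},"mf":{"e":93,"mb":81,"q":10,"w":63},"oz":{"a":85,"vrc":2,"y":1,"z":90}},"s":{"gc":{"nl":72,"sy":16,"wd":24,"xkc":56},"kzj":{"hnb":65,"o":61,"ybn":12},"m":{"kjz":17,"n":4,"ng":37},"yf":{"evu":35,"ohf":27,"xg":1}},"vfc":[{"qdu":90,"u":42,"v":30},{"bo":20,"dkp":27,"qg":71}]}
After op 2 (add /vfc/0/o 91): {"hmv":{"llo":{"ols":16,"p":8,"xhz":98},"mf":{"e":93,"mb":81,"q":10,"w":63},"oz":{"a":85,"vrc":2,"y":1,"z":90}},"s":{"gc":{"nl":72,"sy":16,"wd":24,"xkc":56},"kzj":{"hnb":65,"o":61,"ybn":12},"m":{"kjz":17,"n":4,"ng":37},"yf":{"evu":35,"ohf":27,"xg":1}},"vfc":[{"o":91,"qdu":90,"u":42,"v":30},{"bo":20,"dkp":27,"qg":71}]}
After op 3 (add /vfc/0/xk 81): {"hmv":{"llo":{"ols":16,"p":8,"xhz":98},"mf":{"e":93,"mb":81,"q":10,"w":63},"oz":{"a":85,"vrc":2,"y":1,"z":90}},"s":{"gc":{"nl":72,"sy":16,"wd":24,"xkc":56},"kzj":{"hnb":65,"o":61,"ybn":12},"m":{"kjz":17,"n":4,"ng":37},"yf":{"evu":35,"ohf":27,"xg":1}},"vfc":[{"o":91,"qdu":90,"u":42,"v":30,"xk":81},{"bo":20,"dkp":27,"qg":71}]}
After op 4 (replace /vfc/0/xk 82): {"hmv":{"llo":{"ols":16,"p":8,"xhz":98},"mf":{"e":93,"mb":81,"q":10,"w":63},"oz":{"a":85,"vrc":2,"y":1,"z":90}},"s":{"gc":{"nl":72,"sy":16,"wd":24,"xkc":56},"kzj":{"hnb":65,"o":61,"ybn":12},"m":{"kjz":17,"n":4,"ng":37},"yf":{"evu":35,"ohf":27,"xg":1}},"vfc":[{"o":91,"qdu":90,"u":42,"v":30,"xk":82},{"bo":20,"dkp":27,"qg":71}]}
After op 5 (remove /s/kzj/hnb): {"hmv":{"llo":{"ols":16,"p":8,"xhz":98},"mf":{"e":93,"mb":81,"q":10,"w":63},"oz":{"a":85,"vrc":2,"y":1,"z":90}},"s":{"gc":{"nl":72,"sy":16,"wd":24,"xkc":56},"kzj":{"o":61,"ybn":12},"m":{"kjz":17,"n":4,"ng":37},"yf":{"evu":35,"ohf":27,"xg":1}},"vfc":[{"o":91,"qdu":90,"u":42,"v":30,"xk":82},{"bo":20,"dkp":27,"qg":71}]}
After op 6 (add /hmv/oz/g 46): {"hmv":{"llo":{"ols":16,"p":8,"xhz":98},"mf":{"e":93,"mb":81,"q":10,"w":63},"oz":{"a":85,"g":46,"vrc":2,"y":1,"z":90}},"s":{"gc":{"nl":72,"sy":16,"wd":24,"xkc":56},"kzj":{"o":61,"ybn":12},"m":{"kjz":17,"n":4,"ng":37},"yf":{"evu":35,"ohf":27,"xg":1}},"vfc":[{"o":91,"qdu":90,"u":42,"v":30,"xk":82},{"bo":20,"dkp":27,"qg":71}]}
After op 7 (replace /vfc/0 40): {"hmv":{"llo":{"ols":16,"p":8,"xhz":98},"mf":{"e":93,"mb":81,"q":10,"w":63},"oz":{"a":85,"g":46,"vrc":2,"y":1,"z":90}},"s":{"gc":{"nl":72,"sy":16,"wd":24,"xkc":56},"kzj":{"o":61,"ybn":12},"m":{"kjz":17,"n":4,"ng":37},"yf":{"evu":35,"ohf":27,"xg":1}},"vfc":[40,{"bo":20,"dkp":27,"qg":71}]}
After op 8 (add /hmv/gh 68): {"hmv":{"gh":68,"llo":{"ols":16,"p":8,"xhz":98},"mf":{"e":93,"mb":81,"q":10,"w":63},"oz":{"a":85,"g":46,"vrc":2,"y":1,"z":90}},"s":{"gc":{"nl":72,"sy":16,"wd":24,"xkc":56},"kzj":{"o":61,"ybn":12},"m":{"kjz":17,"n":4,"ng":37},"yf":{"evu":35,"ohf":27,"xg":1}},"vfc":[40,{"bo":20,"dkp":27,"qg":71}]}
After op 9 (replace /s/yf 51): {"hmv":{"gh":68,"llo":{"ols":16,"p":8,"xhz":98},"mf":{"e":93,"mb":81,"q":10,"w":63},"oz":{"a":85,"g":46,"vrc":2,"y":1,"z":90}},"s":{"gc":{"nl":72,"sy":16,"wd":24,"xkc":56},"kzj":{"o":61,"ybn":12},"m":{"kjz":17,"n":4,"ng":37},"yf":51},"vfc":[40,{"bo":20,"dkp":27,"qg":71}]}
After op 10 (replace /hmv/mf 10): {"hmv":{"gh":68,"llo":{"ols":16,"p":8,"xhz":98},"mf":10,"oz":{"a":85,"g":46,"vrc":2,"y":1,"z":90}},"s":{"gc":{"nl":72,"sy":16,"wd":24,"xkc":56},"kzj":{"o":61,"ybn":12},"m":{"kjz":17,"n":4,"ng":37},"yf":51},"vfc":[40,{"bo":20,"dkp":27,"qg":71}]}
After op 11 (add /s/kzj/o 70): {"hmv":{"gh":68,"llo":{"ols":16,"p":8,"xhz":98},"mf":10,"oz":{"a":85,"g":46,"vrc":2,"y":1,"z":90}},"s":{"gc":{"nl":72,"sy":16,"wd":24,"xkc":56},"kzj":{"o":70,"ybn":12},"m":{"kjz":17,"n":4,"ng":37},"yf":51},"vfc":[40,{"bo":20,"dkp":27,"qg":71}]}

Answer: {"hmv":{"gh":68,"llo":{"ols":16,"p":8,"xhz":98},"mf":10,"oz":{"a":85,"g":46,"vrc":2,"y":1,"z":90}},"s":{"gc":{"nl":72,"sy":16,"wd":24,"xkc":56},"kzj":{"o":70,"ybn":12},"m":{"kjz":17,"n":4,"ng":37},"yf":51},"vfc":[40,{"bo":20,"dkp":27,"qg":71}]}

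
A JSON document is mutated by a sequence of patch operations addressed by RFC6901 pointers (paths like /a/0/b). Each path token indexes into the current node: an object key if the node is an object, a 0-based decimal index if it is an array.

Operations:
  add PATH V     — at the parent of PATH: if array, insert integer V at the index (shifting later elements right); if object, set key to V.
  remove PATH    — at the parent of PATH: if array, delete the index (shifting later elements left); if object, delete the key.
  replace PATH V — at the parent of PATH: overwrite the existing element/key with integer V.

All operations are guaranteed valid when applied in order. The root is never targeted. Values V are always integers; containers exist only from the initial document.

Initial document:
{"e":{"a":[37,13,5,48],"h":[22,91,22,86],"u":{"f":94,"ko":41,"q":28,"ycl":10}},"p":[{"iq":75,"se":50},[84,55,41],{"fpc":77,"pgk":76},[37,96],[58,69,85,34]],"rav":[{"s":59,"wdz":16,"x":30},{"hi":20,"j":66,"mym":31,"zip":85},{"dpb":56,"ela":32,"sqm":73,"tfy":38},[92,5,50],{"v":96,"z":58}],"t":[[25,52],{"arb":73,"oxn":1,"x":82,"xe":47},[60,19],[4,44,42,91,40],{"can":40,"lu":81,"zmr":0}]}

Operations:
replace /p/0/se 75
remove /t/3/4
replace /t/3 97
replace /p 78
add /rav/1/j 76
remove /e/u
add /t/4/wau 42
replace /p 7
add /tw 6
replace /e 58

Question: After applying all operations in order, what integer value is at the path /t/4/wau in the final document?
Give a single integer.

Answer: 42

Derivation:
After op 1 (replace /p/0/se 75): {"e":{"a":[37,13,5,48],"h":[22,91,22,86],"u":{"f":94,"ko":41,"q":28,"ycl":10}},"p":[{"iq":75,"se":75},[84,55,41],{"fpc":77,"pgk":76},[37,96],[58,69,85,34]],"rav":[{"s":59,"wdz":16,"x":30},{"hi":20,"j":66,"mym":31,"zip":85},{"dpb":56,"ela":32,"sqm":73,"tfy":38},[92,5,50],{"v":96,"z":58}],"t":[[25,52],{"arb":73,"oxn":1,"x":82,"xe":47},[60,19],[4,44,42,91,40],{"can":40,"lu":81,"zmr":0}]}
After op 2 (remove /t/3/4): {"e":{"a":[37,13,5,48],"h":[22,91,22,86],"u":{"f":94,"ko":41,"q":28,"ycl":10}},"p":[{"iq":75,"se":75},[84,55,41],{"fpc":77,"pgk":76},[37,96],[58,69,85,34]],"rav":[{"s":59,"wdz":16,"x":30},{"hi":20,"j":66,"mym":31,"zip":85},{"dpb":56,"ela":32,"sqm":73,"tfy":38},[92,5,50],{"v":96,"z":58}],"t":[[25,52],{"arb":73,"oxn":1,"x":82,"xe":47},[60,19],[4,44,42,91],{"can":40,"lu":81,"zmr":0}]}
After op 3 (replace /t/3 97): {"e":{"a":[37,13,5,48],"h":[22,91,22,86],"u":{"f":94,"ko":41,"q":28,"ycl":10}},"p":[{"iq":75,"se":75},[84,55,41],{"fpc":77,"pgk":76},[37,96],[58,69,85,34]],"rav":[{"s":59,"wdz":16,"x":30},{"hi":20,"j":66,"mym":31,"zip":85},{"dpb":56,"ela":32,"sqm":73,"tfy":38},[92,5,50],{"v":96,"z":58}],"t":[[25,52],{"arb":73,"oxn":1,"x":82,"xe":47},[60,19],97,{"can":40,"lu":81,"zmr":0}]}
After op 4 (replace /p 78): {"e":{"a":[37,13,5,48],"h":[22,91,22,86],"u":{"f":94,"ko":41,"q":28,"ycl":10}},"p":78,"rav":[{"s":59,"wdz":16,"x":30},{"hi":20,"j":66,"mym":31,"zip":85},{"dpb":56,"ela":32,"sqm":73,"tfy":38},[92,5,50],{"v":96,"z":58}],"t":[[25,52],{"arb":73,"oxn":1,"x":82,"xe":47},[60,19],97,{"can":40,"lu":81,"zmr":0}]}
After op 5 (add /rav/1/j 76): {"e":{"a":[37,13,5,48],"h":[22,91,22,86],"u":{"f":94,"ko":41,"q":28,"ycl":10}},"p":78,"rav":[{"s":59,"wdz":16,"x":30},{"hi":20,"j":76,"mym":31,"zip":85},{"dpb":56,"ela":32,"sqm":73,"tfy":38},[92,5,50],{"v":96,"z":58}],"t":[[25,52],{"arb":73,"oxn":1,"x":82,"xe":47},[60,19],97,{"can":40,"lu":81,"zmr":0}]}
After op 6 (remove /e/u): {"e":{"a":[37,13,5,48],"h":[22,91,22,86]},"p":78,"rav":[{"s":59,"wdz":16,"x":30},{"hi":20,"j":76,"mym":31,"zip":85},{"dpb":56,"ela":32,"sqm":73,"tfy":38},[92,5,50],{"v":96,"z":58}],"t":[[25,52],{"arb":73,"oxn":1,"x":82,"xe":47},[60,19],97,{"can":40,"lu":81,"zmr":0}]}
After op 7 (add /t/4/wau 42): {"e":{"a":[37,13,5,48],"h":[22,91,22,86]},"p":78,"rav":[{"s":59,"wdz":16,"x":30},{"hi":20,"j":76,"mym":31,"zip":85},{"dpb":56,"ela":32,"sqm":73,"tfy":38},[92,5,50],{"v":96,"z":58}],"t":[[25,52],{"arb":73,"oxn":1,"x":82,"xe":47},[60,19],97,{"can":40,"lu":81,"wau":42,"zmr":0}]}
After op 8 (replace /p 7): {"e":{"a":[37,13,5,48],"h":[22,91,22,86]},"p":7,"rav":[{"s":59,"wdz":16,"x":30},{"hi":20,"j":76,"mym":31,"zip":85},{"dpb":56,"ela":32,"sqm":73,"tfy":38},[92,5,50],{"v":96,"z":58}],"t":[[25,52],{"arb":73,"oxn":1,"x":82,"xe":47},[60,19],97,{"can":40,"lu":81,"wau":42,"zmr":0}]}
After op 9 (add /tw 6): {"e":{"a":[37,13,5,48],"h":[22,91,22,86]},"p":7,"rav":[{"s":59,"wdz":16,"x":30},{"hi":20,"j":76,"mym":31,"zip":85},{"dpb":56,"ela":32,"sqm":73,"tfy":38},[92,5,50],{"v":96,"z":58}],"t":[[25,52],{"arb":73,"oxn":1,"x":82,"xe":47},[60,19],97,{"can":40,"lu":81,"wau":42,"zmr":0}],"tw":6}
After op 10 (replace /e 58): {"e":58,"p":7,"rav":[{"s":59,"wdz":16,"x":30},{"hi":20,"j":76,"mym":31,"zip":85},{"dpb":56,"ela":32,"sqm":73,"tfy":38},[92,5,50],{"v":96,"z":58}],"t":[[25,52],{"arb":73,"oxn":1,"x":82,"xe":47},[60,19],97,{"can":40,"lu":81,"wau":42,"zmr":0}],"tw":6}
Value at /t/4/wau: 42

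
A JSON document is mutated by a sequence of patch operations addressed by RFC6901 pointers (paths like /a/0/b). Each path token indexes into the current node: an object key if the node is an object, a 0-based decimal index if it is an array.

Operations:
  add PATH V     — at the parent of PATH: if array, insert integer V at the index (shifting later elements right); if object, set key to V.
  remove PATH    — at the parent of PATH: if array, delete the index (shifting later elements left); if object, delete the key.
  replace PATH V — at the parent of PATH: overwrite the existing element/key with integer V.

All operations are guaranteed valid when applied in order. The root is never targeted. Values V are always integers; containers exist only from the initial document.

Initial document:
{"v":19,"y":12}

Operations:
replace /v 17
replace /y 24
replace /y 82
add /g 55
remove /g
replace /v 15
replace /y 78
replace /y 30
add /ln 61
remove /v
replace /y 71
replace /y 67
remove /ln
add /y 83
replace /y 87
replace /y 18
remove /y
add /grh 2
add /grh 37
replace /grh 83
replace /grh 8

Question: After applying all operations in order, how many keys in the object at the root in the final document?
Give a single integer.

After op 1 (replace /v 17): {"v":17,"y":12}
After op 2 (replace /y 24): {"v":17,"y":24}
After op 3 (replace /y 82): {"v":17,"y":82}
After op 4 (add /g 55): {"g":55,"v":17,"y":82}
After op 5 (remove /g): {"v":17,"y":82}
After op 6 (replace /v 15): {"v":15,"y":82}
After op 7 (replace /y 78): {"v":15,"y":78}
After op 8 (replace /y 30): {"v":15,"y":30}
After op 9 (add /ln 61): {"ln":61,"v":15,"y":30}
After op 10 (remove /v): {"ln":61,"y":30}
After op 11 (replace /y 71): {"ln":61,"y":71}
After op 12 (replace /y 67): {"ln":61,"y":67}
After op 13 (remove /ln): {"y":67}
After op 14 (add /y 83): {"y":83}
After op 15 (replace /y 87): {"y":87}
After op 16 (replace /y 18): {"y":18}
After op 17 (remove /y): {}
After op 18 (add /grh 2): {"grh":2}
After op 19 (add /grh 37): {"grh":37}
After op 20 (replace /grh 83): {"grh":83}
After op 21 (replace /grh 8): {"grh":8}
Size at the root: 1

Answer: 1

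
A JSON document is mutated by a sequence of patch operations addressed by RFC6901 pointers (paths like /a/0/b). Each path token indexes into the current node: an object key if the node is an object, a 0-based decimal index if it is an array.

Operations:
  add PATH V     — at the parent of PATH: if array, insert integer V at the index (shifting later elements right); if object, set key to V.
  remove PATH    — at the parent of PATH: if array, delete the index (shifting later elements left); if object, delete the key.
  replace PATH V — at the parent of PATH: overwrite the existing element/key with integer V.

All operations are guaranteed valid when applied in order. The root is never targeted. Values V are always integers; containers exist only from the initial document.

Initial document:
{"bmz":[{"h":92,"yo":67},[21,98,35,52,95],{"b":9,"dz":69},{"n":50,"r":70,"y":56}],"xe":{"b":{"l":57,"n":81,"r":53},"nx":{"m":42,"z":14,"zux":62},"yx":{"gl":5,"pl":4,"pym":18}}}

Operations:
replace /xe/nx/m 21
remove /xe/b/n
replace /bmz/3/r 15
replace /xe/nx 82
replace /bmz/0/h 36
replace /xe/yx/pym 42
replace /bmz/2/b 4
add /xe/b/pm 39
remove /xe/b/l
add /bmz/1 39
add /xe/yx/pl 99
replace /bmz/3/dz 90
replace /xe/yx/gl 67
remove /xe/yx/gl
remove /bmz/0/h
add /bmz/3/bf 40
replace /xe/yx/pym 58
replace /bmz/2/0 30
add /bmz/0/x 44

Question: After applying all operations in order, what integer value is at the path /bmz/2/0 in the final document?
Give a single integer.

Answer: 30

Derivation:
After op 1 (replace /xe/nx/m 21): {"bmz":[{"h":92,"yo":67},[21,98,35,52,95],{"b":9,"dz":69},{"n":50,"r":70,"y":56}],"xe":{"b":{"l":57,"n":81,"r":53},"nx":{"m":21,"z":14,"zux":62},"yx":{"gl":5,"pl":4,"pym":18}}}
After op 2 (remove /xe/b/n): {"bmz":[{"h":92,"yo":67},[21,98,35,52,95],{"b":9,"dz":69},{"n":50,"r":70,"y":56}],"xe":{"b":{"l":57,"r":53},"nx":{"m":21,"z":14,"zux":62},"yx":{"gl":5,"pl":4,"pym":18}}}
After op 3 (replace /bmz/3/r 15): {"bmz":[{"h":92,"yo":67},[21,98,35,52,95],{"b":9,"dz":69},{"n":50,"r":15,"y":56}],"xe":{"b":{"l":57,"r":53},"nx":{"m":21,"z":14,"zux":62},"yx":{"gl":5,"pl":4,"pym":18}}}
After op 4 (replace /xe/nx 82): {"bmz":[{"h":92,"yo":67},[21,98,35,52,95],{"b":9,"dz":69},{"n":50,"r":15,"y":56}],"xe":{"b":{"l":57,"r":53},"nx":82,"yx":{"gl":5,"pl":4,"pym":18}}}
After op 5 (replace /bmz/0/h 36): {"bmz":[{"h":36,"yo":67},[21,98,35,52,95],{"b":9,"dz":69},{"n":50,"r":15,"y":56}],"xe":{"b":{"l":57,"r":53},"nx":82,"yx":{"gl":5,"pl":4,"pym":18}}}
After op 6 (replace /xe/yx/pym 42): {"bmz":[{"h":36,"yo":67},[21,98,35,52,95],{"b":9,"dz":69},{"n":50,"r":15,"y":56}],"xe":{"b":{"l":57,"r":53},"nx":82,"yx":{"gl":5,"pl":4,"pym":42}}}
After op 7 (replace /bmz/2/b 4): {"bmz":[{"h":36,"yo":67},[21,98,35,52,95],{"b":4,"dz":69},{"n":50,"r":15,"y":56}],"xe":{"b":{"l":57,"r":53},"nx":82,"yx":{"gl":5,"pl":4,"pym":42}}}
After op 8 (add /xe/b/pm 39): {"bmz":[{"h":36,"yo":67},[21,98,35,52,95],{"b":4,"dz":69},{"n":50,"r":15,"y":56}],"xe":{"b":{"l":57,"pm":39,"r":53},"nx":82,"yx":{"gl":5,"pl":4,"pym":42}}}
After op 9 (remove /xe/b/l): {"bmz":[{"h":36,"yo":67},[21,98,35,52,95],{"b":4,"dz":69},{"n":50,"r":15,"y":56}],"xe":{"b":{"pm":39,"r":53},"nx":82,"yx":{"gl":5,"pl":4,"pym":42}}}
After op 10 (add /bmz/1 39): {"bmz":[{"h":36,"yo":67},39,[21,98,35,52,95],{"b":4,"dz":69},{"n":50,"r":15,"y":56}],"xe":{"b":{"pm":39,"r":53},"nx":82,"yx":{"gl":5,"pl":4,"pym":42}}}
After op 11 (add /xe/yx/pl 99): {"bmz":[{"h":36,"yo":67},39,[21,98,35,52,95],{"b":4,"dz":69},{"n":50,"r":15,"y":56}],"xe":{"b":{"pm":39,"r":53},"nx":82,"yx":{"gl":5,"pl":99,"pym":42}}}
After op 12 (replace /bmz/3/dz 90): {"bmz":[{"h":36,"yo":67},39,[21,98,35,52,95],{"b":4,"dz":90},{"n":50,"r":15,"y":56}],"xe":{"b":{"pm":39,"r":53},"nx":82,"yx":{"gl":5,"pl":99,"pym":42}}}
After op 13 (replace /xe/yx/gl 67): {"bmz":[{"h":36,"yo":67},39,[21,98,35,52,95],{"b":4,"dz":90},{"n":50,"r":15,"y":56}],"xe":{"b":{"pm":39,"r":53},"nx":82,"yx":{"gl":67,"pl":99,"pym":42}}}
After op 14 (remove /xe/yx/gl): {"bmz":[{"h":36,"yo":67},39,[21,98,35,52,95],{"b":4,"dz":90},{"n":50,"r":15,"y":56}],"xe":{"b":{"pm":39,"r":53},"nx":82,"yx":{"pl":99,"pym":42}}}
After op 15 (remove /bmz/0/h): {"bmz":[{"yo":67},39,[21,98,35,52,95],{"b":4,"dz":90},{"n":50,"r":15,"y":56}],"xe":{"b":{"pm":39,"r":53},"nx":82,"yx":{"pl":99,"pym":42}}}
After op 16 (add /bmz/3/bf 40): {"bmz":[{"yo":67},39,[21,98,35,52,95],{"b":4,"bf":40,"dz":90},{"n":50,"r":15,"y":56}],"xe":{"b":{"pm":39,"r":53},"nx":82,"yx":{"pl":99,"pym":42}}}
After op 17 (replace /xe/yx/pym 58): {"bmz":[{"yo":67},39,[21,98,35,52,95],{"b":4,"bf":40,"dz":90},{"n":50,"r":15,"y":56}],"xe":{"b":{"pm":39,"r":53},"nx":82,"yx":{"pl":99,"pym":58}}}
After op 18 (replace /bmz/2/0 30): {"bmz":[{"yo":67},39,[30,98,35,52,95],{"b":4,"bf":40,"dz":90},{"n":50,"r":15,"y":56}],"xe":{"b":{"pm":39,"r":53},"nx":82,"yx":{"pl":99,"pym":58}}}
After op 19 (add /bmz/0/x 44): {"bmz":[{"x":44,"yo":67},39,[30,98,35,52,95],{"b":4,"bf":40,"dz":90},{"n":50,"r":15,"y":56}],"xe":{"b":{"pm":39,"r":53},"nx":82,"yx":{"pl":99,"pym":58}}}
Value at /bmz/2/0: 30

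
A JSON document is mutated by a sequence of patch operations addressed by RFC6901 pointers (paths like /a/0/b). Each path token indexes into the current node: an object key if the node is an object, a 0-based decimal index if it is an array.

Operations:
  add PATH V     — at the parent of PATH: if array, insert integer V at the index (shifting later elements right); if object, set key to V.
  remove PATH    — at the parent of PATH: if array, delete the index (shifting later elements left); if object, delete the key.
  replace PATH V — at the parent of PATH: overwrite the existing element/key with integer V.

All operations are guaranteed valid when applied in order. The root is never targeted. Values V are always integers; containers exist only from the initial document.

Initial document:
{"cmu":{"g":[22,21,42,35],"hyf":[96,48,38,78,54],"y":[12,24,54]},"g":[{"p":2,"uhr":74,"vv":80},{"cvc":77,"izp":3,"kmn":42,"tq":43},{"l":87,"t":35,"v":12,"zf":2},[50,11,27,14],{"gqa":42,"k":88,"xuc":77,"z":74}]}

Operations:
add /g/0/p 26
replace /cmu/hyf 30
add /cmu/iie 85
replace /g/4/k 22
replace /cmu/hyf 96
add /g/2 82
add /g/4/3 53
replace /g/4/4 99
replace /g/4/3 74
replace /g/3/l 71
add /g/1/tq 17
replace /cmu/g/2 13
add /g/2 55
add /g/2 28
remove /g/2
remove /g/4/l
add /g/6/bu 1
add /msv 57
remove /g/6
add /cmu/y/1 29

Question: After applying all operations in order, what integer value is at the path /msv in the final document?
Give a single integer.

After op 1 (add /g/0/p 26): {"cmu":{"g":[22,21,42,35],"hyf":[96,48,38,78,54],"y":[12,24,54]},"g":[{"p":26,"uhr":74,"vv":80},{"cvc":77,"izp":3,"kmn":42,"tq":43},{"l":87,"t":35,"v":12,"zf":2},[50,11,27,14],{"gqa":42,"k":88,"xuc":77,"z":74}]}
After op 2 (replace /cmu/hyf 30): {"cmu":{"g":[22,21,42,35],"hyf":30,"y":[12,24,54]},"g":[{"p":26,"uhr":74,"vv":80},{"cvc":77,"izp":3,"kmn":42,"tq":43},{"l":87,"t":35,"v":12,"zf":2},[50,11,27,14],{"gqa":42,"k":88,"xuc":77,"z":74}]}
After op 3 (add /cmu/iie 85): {"cmu":{"g":[22,21,42,35],"hyf":30,"iie":85,"y":[12,24,54]},"g":[{"p":26,"uhr":74,"vv":80},{"cvc":77,"izp":3,"kmn":42,"tq":43},{"l":87,"t":35,"v":12,"zf":2},[50,11,27,14],{"gqa":42,"k":88,"xuc":77,"z":74}]}
After op 4 (replace /g/4/k 22): {"cmu":{"g":[22,21,42,35],"hyf":30,"iie":85,"y":[12,24,54]},"g":[{"p":26,"uhr":74,"vv":80},{"cvc":77,"izp":3,"kmn":42,"tq":43},{"l":87,"t":35,"v":12,"zf":2},[50,11,27,14],{"gqa":42,"k":22,"xuc":77,"z":74}]}
After op 5 (replace /cmu/hyf 96): {"cmu":{"g":[22,21,42,35],"hyf":96,"iie":85,"y":[12,24,54]},"g":[{"p":26,"uhr":74,"vv":80},{"cvc":77,"izp":3,"kmn":42,"tq":43},{"l":87,"t":35,"v":12,"zf":2},[50,11,27,14],{"gqa":42,"k":22,"xuc":77,"z":74}]}
After op 6 (add /g/2 82): {"cmu":{"g":[22,21,42,35],"hyf":96,"iie":85,"y":[12,24,54]},"g":[{"p":26,"uhr":74,"vv":80},{"cvc":77,"izp":3,"kmn":42,"tq":43},82,{"l":87,"t":35,"v":12,"zf":2},[50,11,27,14],{"gqa":42,"k":22,"xuc":77,"z":74}]}
After op 7 (add /g/4/3 53): {"cmu":{"g":[22,21,42,35],"hyf":96,"iie":85,"y":[12,24,54]},"g":[{"p":26,"uhr":74,"vv":80},{"cvc":77,"izp":3,"kmn":42,"tq":43},82,{"l":87,"t":35,"v":12,"zf":2},[50,11,27,53,14],{"gqa":42,"k":22,"xuc":77,"z":74}]}
After op 8 (replace /g/4/4 99): {"cmu":{"g":[22,21,42,35],"hyf":96,"iie":85,"y":[12,24,54]},"g":[{"p":26,"uhr":74,"vv":80},{"cvc":77,"izp":3,"kmn":42,"tq":43},82,{"l":87,"t":35,"v":12,"zf":2},[50,11,27,53,99],{"gqa":42,"k":22,"xuc":77,"z":74}]}
After op 9 (replace /g/4/3 74): {"cmu":{"g":[22,21,42,35],"hyf":96,"iie":85,"y":[12,24,54]},"g":[{"p":26,"uhr":74,"vv":80},{"cvc":77,"izp":3,"kmn":42,"tq":43},82,{"l":87,"t":35,"v":12,"zf":2},[50,11,27,74,99],{"gqa":42,"k":22,"xuc":77,"z":74}]}
After op 10 (replace /g/3/l 71): {"cmu":{"g":[22,21,42,35],"hyf":96,"iie":85,"y":[12,24,54]},"g":[{"p":26,"uhr":74,"vv":80},{"cvc":77,"izp":3,"kmn":42,"tq":43},82,{"l":71,"t":35,"v":12,"zf":2},[50,11,27,74,99],{"gqa":42,"k":22,"xuc":77,"z":74}]}
After op 11 (add /g/1/tq 17): {"cmu":{"g":[22,21,42,35],"hyf":96,"iie":85,"y":[12,24,54]},"g":[{"p":26,"uhr":74,"vv":80},{"cvc":77,"izp":3,"kmn":42,"tq":17},82,{"l":71,"t":35,"v":12,"zf":2},[50,11,27,74,99],{"gqa":42,"k":22,"xuc":77,"z":74}]}
After op 12 (replace /cmu/g/2 13): {"cmu":{"g":[22,21,13,35],"hyf":96,"iie":85,"y":[12,24,54]},"g":[{"p":26,"uhr":74,"vv":80},{"cvc":77,"izp":3,"kmn":42,"tq":17},82,{"l":71,"t":35,"v":12,"zf":2},[50,11,27,74,99],{"gqa":42,"k":22,"xuc":77,"z":74}]}
After op 13 (add /g/2 55): {"cmu":{"g":[22,21,13,35],"hyf":96,"iie":85,"y":[12,24,54]},"g":[{"p":26,"uhr":74,"vv":80},{"cvc":77,"izp":3,"kmn":42,"tq":17},55,82,{"l":71,"t":35,"v":12,"zf":2},[50,11,27,74,99],{"gqa":42,"k":22,"xuc":77,"z":74}]}
After op 14 (add /g/2 28): {"cmu":{"g":[22,21,13,35],"hyf":96,"iie":85,"y":[12,24,54]},"g":[{"p":26,"uhr":74,"vv":80},{"cvc":77,"izp":3,"kmn":42,"tq":17},28,55,82,{"l":71,"t":35,"v":12,"zf":2},[50,11,27,74,99],{"gqa":42,"k":22,"xuc":77,"z":74}]}
After op 15 (remove /g/2): {"cmu":{"g":[22,21,13,35],"hyf":96,"iie":85,"y":[12,24,54]},"g":[{"p":26,"uhr":74,"vv":80},{"cvc":77,"izp":3,"kmn":42,"tq":17},55,82,{"l":71,"t":35,"v":12,"zf":2},[50,11,27,74,99],{"gqa":42,"k":22,"xuc":77,"z":74}]}
After op 16 (remove /g/4/l): {"cmu":{"g":[22,21,13,35],"hyf":96,"iie":85,"y":[12,24,54]},"g":[{"p":26,"uhr":74,"vv":80},{"cvc":77,"izp":3,"kmn":42,"tq":17},55,82,{"t":35,"v":12,"zf":2},[50,11,27,74,99],{"gqa":42,"k":22,"xuc":77,"z":74}]}
After op 17 (add /g/6/bu 1): {"cmu":{"g":[22,21,13,35],"hyf":96,"iie":85,"y":[12,24,54]},"g":[{"p":26,"uhr":74,"vv":80},{"cvc":77,"izp":3,"kmn":42,"tq":17},55,82,{"t":35,"v":12,"zf":2},[50,11,27,74,99],{"bu":1,"gqa":42,"k":22,"xuc":77,"z":74}]}
After op 18 (add /msv 57): {"cmu":{"g":[22,21,13,35],"hyf":96,"iie":85,"y":[12,24,54]},"g":[{"p":26,"uhr":74,"vv":80},{"cvc":77,"izp":3,"kmn":42,"tq":17},55,82,{"t":35,"v":12,"zf":2},[50,11,27,74,99],{"bu":1,"gqa":42,"k":22,"xuc":77,"z":74}],"msv":57}
After op 19 (remove /g/6): {"cmu":{"g":[22,21,13,35],"hyf":96,"iie":85,"y":[12,24,54]},"g":[{"p":26,"uhr":74,"vv":80},{"cvc":77,"izp":3,"kmn":42,"tq":17},55,82,{"t":35,"v":12,"zf":2},[50,11,27,74,99]],"msv":57}
After op 20 (add /cmu/y/1 29): {"cmu":{"g":[22,21,13,35],"hyf":96,"iie":85,"y":[12,29,24,54]},"g":[{"p":26,"uhr":74,"vv":80},{"cvc":77,"izp":3,"kmn":42,"tq":17},55,82,{"t":35,"v":12,"zf":2},[50,11,27,74,99]],"msv":57}
Value at /msv: 57

Answer: 57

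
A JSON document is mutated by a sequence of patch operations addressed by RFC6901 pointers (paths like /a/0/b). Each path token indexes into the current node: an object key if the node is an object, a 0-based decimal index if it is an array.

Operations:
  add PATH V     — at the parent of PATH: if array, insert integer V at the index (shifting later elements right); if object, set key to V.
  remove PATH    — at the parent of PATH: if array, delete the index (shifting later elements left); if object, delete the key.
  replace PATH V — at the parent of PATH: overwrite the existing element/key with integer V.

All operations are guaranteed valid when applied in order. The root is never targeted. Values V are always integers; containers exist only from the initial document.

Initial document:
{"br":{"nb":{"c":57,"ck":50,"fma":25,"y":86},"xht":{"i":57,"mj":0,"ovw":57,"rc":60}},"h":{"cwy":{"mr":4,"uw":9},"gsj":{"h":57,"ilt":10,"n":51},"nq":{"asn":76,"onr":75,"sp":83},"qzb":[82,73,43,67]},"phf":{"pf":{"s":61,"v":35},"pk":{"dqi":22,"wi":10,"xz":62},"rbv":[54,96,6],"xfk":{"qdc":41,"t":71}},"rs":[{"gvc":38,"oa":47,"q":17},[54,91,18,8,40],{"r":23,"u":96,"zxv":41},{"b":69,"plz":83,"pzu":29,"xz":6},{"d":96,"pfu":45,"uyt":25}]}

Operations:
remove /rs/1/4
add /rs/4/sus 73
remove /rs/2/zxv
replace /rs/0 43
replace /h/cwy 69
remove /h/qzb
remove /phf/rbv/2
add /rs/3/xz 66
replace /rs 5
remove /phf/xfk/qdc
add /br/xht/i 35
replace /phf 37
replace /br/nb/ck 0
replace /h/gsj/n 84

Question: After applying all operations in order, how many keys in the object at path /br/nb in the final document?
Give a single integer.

After op 1 (remove /rs/1/4): {"br":{"nb":{"c":57,"ck":50,"fma":25,"y":86},"xht":{"i":57,"mj":0,"ovw":57,"rc":60}},"h":{"cwy":{"mr":4,"uw":9},"gsj":{"h":57,"ilt":10,"n":51},"nq":{"asn":76,"onr":75,"sp":83},"qzb":[82,73,43,67]},"phf":{"pf":{"s":61,"v":35},"pk":{"dqi":22,"wi":10,"xz":62},"rbv":[54,96,6],"xfk":{"qdc":41,"t":71}},"rs":[{"gvc":38,"oa":47,"q":17},[54,91,18,8],{"r":23,"u":96,"zxv":41},{"b":69,"plz":83,"pzu":29,"xz":6},{"d":96,"pfu":45,"uyt":25}]}
After op 2 (add /rs/4/sus 73): {"br":{"nb":{"c":57,"ck":50,"fma":25,"y":86},"xht":{"i":57,"mj":0,"ovw":57,"rc":60}},"h":{"cwy":{"mr":4,"uw":9},"gsj":{"h":57,"ilt":10,"n":51},"nq":{"asn":76,"onr":75,"sp":83},"qzb":[82,73,43,67]},"phf":{"pf":{"s":61,"v":35},"pk":{"dqi":22,"wi":10,"xz":62},"rbv":[54,96,6],"xfk":{"qdc":41,"t":71}},"rs":[{"gvc":38,"oa":47,"q":17},[54,91,18,8],{"r":23,"u":96,"zxv":41},{"b":69,"plz":83,"pzu":29,"xz":6},{"d":96,"pfu":45,"sus":73,"uyt":25}]}
After op 3 (remove /rs/2/zxv): {"br":{"nb":{"c":57,"ck":50,"fma":25,"y":86},"xht":{"i":57,"mj":0,"ovw":57,"rc":60}},"h":{"cwy":{"mr":4,"uw":9},"gsj":{"h":57,"ilt":10,"n":51},"nq":{"asn":76,"onr":75,"sp":83},"qzb":[82,73,43,67]},"phf":{"pf":{"s":61,"v":35},"pk":{"dqi":22,"wi":10,"xz":62},"rbv":[54,96,6],"xfk":{"qdc":41,"t":71}},"rs":[{"gvc":38,"oa":47,"q":17},[54,91,18,8],{"r":23,"u":96},{"b":69,"plz":83,"pzu":29,"xz":6},{"d":96,"pfu":45,"sus":73,"uyt":25}]}
After op 4 (replace /rs/0 43): {"br":{"nb":{"c":57,"ck":50,"fma":25,"y":86},"xht":{"i":57,"mj":0,"ovw":57,"rc":60}},"h":{"cwy":{"mr":4,"uw":9},"gsj":{"h":57,"ilt":10,"n":51},"nq":{"asn":76,"onr":75,"sp":83},"qzb":[82,73,43,67]},"phf":{"pf":{"s":61,"v":35},"pk":{"dqi":22,"wi":10,"xz":62},"rbv":[54,96,6],"xfk":{"qdc":41,"t":71}},"rs":[43,[54,91,18,8],{"r":23,"u":96},{"b":69,"plz":83,"pzu":29,"xz":6},{"d":96,"pfu":45,"sus":73,"uyt":25}]}
After op 5 (replace /h/cwy 69): {"br":{"nb":{"c":57,"ck":50,"fma":25,"y":86},"xht":{"i":57,"mj":0,"ovw":57,"rc":60}},"h":{"cwy":69,"gsj":{"h":57,"ilt":10,"n":51},"nq":{"asn":76,"onr":75,"sp":83},"qzb":[82,73,43,67]},"phf":{"pf":{"s":61,"v":35},"pk":{"dqi":22,"wi":10,"xz":62},"rbv":[54,96,6],"xfk":{"qdc":41,"t":71}},"rs":[43,[54,91,18,8],{"r":23,"u":96},{"b":69,"plz":83,"pzu":29,"xz":6},{"d":96,"pfu":45,"sus":73,"uyt":25}]}
After op 6 (remove /h/qzb): {"br":{"nb":{"c":57,"ck":50,"fma":25,"y":86},"xht":{"i":57,"mj":0,"ovw":57,"rc":60}},"h":{"cwy":69,"gsj":{"h":57,"ilt":10,"n":51},"nq":{"asn":76,"onr":75,"sp":83}},"phf":{"pf":{"s":61,"v":35},"pk":{"dqi":22,"wi":10,"xz":62},"rbv":[54,96,6],"xfk":{"qdc":41,"t":71}},"rs":[43,[54,91,18,8],{"r":23,"u":96},{"b":69,"plz":83,"pzu":29,"xz":6},{"d":96,"pfu":45,"sus":73,"uyt":25}]}
After op 7 (remove /phf/rbv/2): {"br":{"nb":{"c":57,"ck":50,"fma":25,"y":86},"xht":{"i":57,"mj":0,"ovw":57,"rc":60}},"h":{"cwy":69,"gsj":{"h":57,"ilt":10,"n":51},"nq":{"asn":76,"onr":75,"sp":83}},"phf":{"pf":{"s":61,"v":35},"pk":{"dqi":22,"wi":10,"xz":62},"rbv":[54,96],"xfk":{"qdc":41,"t":71}},"rs":[43,[54,91,18,8],{"r":23,"u":96},{"b":69,"plz":83,"pzu":29,"xz":6},{"d":96,"pfu":45,"sus":73,"uyt":25}]}
After op 8 (add /rs/3/xz 66): {"br":{"nb":{"c":57,"ck":50,"fma":25,"y":86},"xht":{"i":57,"mj":0,"ovw":57,"rc":60}},"h":{"cwy":69,"gsj":{"h":57,"ilt":10,"n":51},"nq":{"asn":76,"onr":75,"sp":83}},"phf":{"pf":{"s":61,"v":35},"pk":{"dqi":22,"wi":10,"xz":62},"rbv":[54,96],"xfk":{"qdc":41,"t":71}},"rs":[43,[54,91,18,8],{"r":23,"u":96},{"b":69,"plz":83,"pzu":29,"xz":66},{"d":96,"pfu":45,"sus":73,"uyt":25}]}
After op 9 (replace /rs 5): {"br":{"nb":{"c":57,"ck":50,"fma":25,"y":86},"xht":{"i":57,"mj":0,"ovw":57,"rc":60}},"h":{"cwy":69,"gsj":{"h":57,"ilt":10,"n":51},"nq":{"asn":76,"onr":75,"sp":83}},"phf":{"pf":{"s":61,"v":35},"pk":{"dqi":22,"wi":10,"xz":62},"rbv":[54,96],"xfk":{"qdc":41,"t":71}},"rs":5}
After op 10 (remove /phf/xfk/qdc): {"br":{"nb":{"c":57,"ck":50,"fma":25,"y":86},"xht":{"i":57,"mj":0,"ovw":57,"rc":60}},"h":{"cwy":69,"gsj":{"h":57,"ilt":10,"n":51},"nq":{"asn":76,"onr":75,"sp":83}},"phf":{"pf":{"s":61,"v":35},"pk":{"dqi":22,"wi":10,"xz":62},"rbv":[54,96],"xfk":{"t":71}},"rs":5}
After op 11 (add /br/xht/i 35): {"br":{"nb":{"c":57,"ck":50,"fma":25,"y":86},"xht":{"i":35,"mj":0,"ovw":57,"rc":60}},"h":{"cwy":69,"gsj":{"h":57,"ilt":10,"n":51},"nq":{"asn":76,"onr":75,"sp":83}},"phf":{"pf":{"s":61,"v":35},"pk":{"dqi":22,"wi":10,"xz":62},"rbv":[54,96],"xfk":{"t":71}},"rs":5}
After op 12 (replace /phf 37): {"br":{"nb":{"c":57,"ck":50,"fma":25,"y":86},"xht":{"i":35,"mj":0,"ovw":57,"rc":60}},"h":{"cwy":69,"gsj":{"h":57,"ilt":10,"n":51},"nq":{"asn":76,"onr":75,"sp":83}},"phf":37,"rs":5}
After op 13 (replace /br/nb/ck 0): {"br":{"nb":{"c":57,"ck":0,"fma":25,"y":86},"xht":{"i":35,"mj":0,"ovw":57,"rc":60}},"h":{"cwy":69,"gsj":{"h":57,"ilt":10,"n":51},"nq":{"asn":76,"onr":75,"sp":83}},"phf":37,"rs":5}
After op 14 (replace /h/gsj/n 84): {"br":{"nb":{"c":57,"ck":0,"fma":25,"y":86},"xht":{"i":35,"mj":0,"ovw":57,"rc":60}},"h":{"cwy":69,"gsj":{"h":57,"ilt":10,"n":84},"nq":{"asn":76,"onr":75,"sp":83}},"phf":37,"rs":5}
Size at path /br/nb: 4

Answer: 4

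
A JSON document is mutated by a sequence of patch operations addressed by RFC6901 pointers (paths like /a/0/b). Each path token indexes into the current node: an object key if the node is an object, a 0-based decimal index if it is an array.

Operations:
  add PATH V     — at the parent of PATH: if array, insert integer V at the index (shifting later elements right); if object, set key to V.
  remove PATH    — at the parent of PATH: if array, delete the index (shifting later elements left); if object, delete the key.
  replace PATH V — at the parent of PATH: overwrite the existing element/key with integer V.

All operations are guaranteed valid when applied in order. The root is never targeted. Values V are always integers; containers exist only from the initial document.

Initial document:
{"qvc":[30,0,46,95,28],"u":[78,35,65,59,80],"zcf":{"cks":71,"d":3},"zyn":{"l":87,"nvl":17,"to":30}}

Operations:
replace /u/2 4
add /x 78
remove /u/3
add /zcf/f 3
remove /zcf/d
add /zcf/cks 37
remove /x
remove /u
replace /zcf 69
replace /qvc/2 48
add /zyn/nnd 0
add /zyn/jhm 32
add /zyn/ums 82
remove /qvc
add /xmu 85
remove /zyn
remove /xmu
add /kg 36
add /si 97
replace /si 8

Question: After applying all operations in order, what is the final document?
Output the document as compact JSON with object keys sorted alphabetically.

After op 1 (replace /u/2 4): {"qvc":[30,0,46,95,28],"u":[78,35,4,59,80],"zcf":{"cks":71,"d":3},"zyn":{"l":87,"nvl":17,"to":30}}
After op 2 (add /x 78): {"qvc":[30,0,46,95,28],"u":[78,35,4,59,80],"x":78,"zcf":{"cks":71,"d":3},"zyn":{"l":87,"nvl":17,"to":30}}
After op 3 (remove /u/3): {"qvc":[30,0,46,95,28],"u":[78,35,4,80],"x":78,"zcf":{"cks":71,"d":3},"zyn":{"l":87,"nvl":17,"to":30}}
After op 4 (add /zcf/f 3): {"qvc":[30,0,46,95,28],"u":[78,35,4,80],"x":78,"zcf":{"cks":71,"d":3,"f":3},"zyn":{"l":87,"nvl":17,"to":30}}
After op 5 (remove /zcf/d): {"qvc":[30,0,46,95,28],"u":[78,35,4,80],"x":78,"zcf":{"cks":71,"f":3},"zyn":{"l":87,"nvl":17,"to":30}}
After op 6 (add /zcf/cks 37): {"qvc":[30,0,46,95,28],"u":[78,35,4,80],"x":78,"zcf":{"cks":37,"f":3},"zyn":{"l":87,"nvl":17,"to":30}}
After op 7 (remove /x): {"qvc":[30,0,46,95,28],"u":[78,35,4,80],"zcf":{"cks":37,"f":3},"zyn":{"l":87,"nvl":17,"to":30}}
After op 8 (remove /u): {"qvc":[30,0,46,95,28],"zcf":{"cks":37,"f":3},"zyn":{"l":87,"nvl":17,"to":30}}
After op 9 (replace /zcf 69): {"qvc":[30,0,46,95,28],"zcf":69,"zyn":{"l":87,"nvl":17,"to":30}}
After op 10 (replace /qvc/2 48): {"qvc":[30,0,48,95,28],"zcf":69,"zyn":{"l":87,"nvl":17,"to":30}}
After op 11 (add /zyn/nnd 0): {"qvc":[30,0,48,95,28],"zcf":69,"zyn":{"l":87,"nnd":0,"nvl":17,"to":30}}
After op 12 (add /zyn/jhm 32): {"qvc":[30,0,48,95,28],"zcf":69,"zyn":{"jhm":32,"l":87,"nnd":0,"nvl":17,"to":30}}
After op 13 (add /zyn/ums 82): {"qvc":[30,0,48,95,28],"zcf":69,"zyn":{"jhm":32,"l":87,"nnd":0,"nvl":17,"to":30,"ums":82}}
After op 14 (remove /qvc): {"zcf":69,"zyn":{"jhm":32,"l":87,"nnd":0,"nvl":17,"to":30,"ums":82}}
After op 15 (add /xmu 85): {"xmu":85,"zcf":69,"zyn":{"jhm":32,"l":87,"nnd":0,"nvl":17,"to":30,"ums":82}}
After op 16 (remove /zyn): {"xmu":85,"zcf":69}
After op 17 (remove /xmu): {"zcf":69}
After op 18 (add /kg 36): {"kg":36,"zcf":69}
After op 19 (add /si 97): {"kg":36,"si":97,"zcf":69}
After op 20 (replace /si 8): {"kg":36,"si":8,"zcf":69}

Answer: {"kg":36,"si":8,"zcf":69}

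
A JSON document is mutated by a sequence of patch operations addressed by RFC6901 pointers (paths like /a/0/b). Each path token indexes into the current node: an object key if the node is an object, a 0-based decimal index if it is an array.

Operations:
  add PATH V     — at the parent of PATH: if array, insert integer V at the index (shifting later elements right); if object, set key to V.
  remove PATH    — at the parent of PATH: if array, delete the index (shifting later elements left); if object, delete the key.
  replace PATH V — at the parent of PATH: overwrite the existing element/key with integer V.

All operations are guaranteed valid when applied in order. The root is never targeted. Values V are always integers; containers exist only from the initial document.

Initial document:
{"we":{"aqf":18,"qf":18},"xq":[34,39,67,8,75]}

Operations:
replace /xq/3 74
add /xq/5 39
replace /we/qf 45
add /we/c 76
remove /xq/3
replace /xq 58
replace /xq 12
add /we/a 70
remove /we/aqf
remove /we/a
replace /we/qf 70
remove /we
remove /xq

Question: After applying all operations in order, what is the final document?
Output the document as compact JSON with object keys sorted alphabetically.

After op 1 (replace /xq/3 74): {"we":{"aqf":18,"qf":18},"xq":[34,39,67,74,75]}
After op 2 (add /xq/5 39): {"we":{"aqf":18,"qf":18},"xq":[34,39,67,74,75,39]}
After op 3 (replace /we/qf 45): {"we":{"aqf":18,"qf":45},"xq":[34,39,67,74,75,39]}
After op 4 (add /we/c 76): {"we":{"aqf":18,"c":76,"qf":45},"xq":[34,39,67,74,75,39]}
After op 5 (remove /xq/3): {"we":{"aqf":18,"c":76,"qf":45},"xq":[34,39,67,75,39]}
After op 6 (replace /xq 58): {"we":{"aqf":18,"c":76,"qf":45},"xq":58}
After op 7 (replace /xq 12): {"we":{"aqf":18,"c":76,"qf":45},"xq":12}
After op 8 (add /we/a 70): {"we":{"a":70,"aqf":18,"c":76,"qf":45},"xq":12}
After op 9 (remove /we/aqf): {"we":{"a":70,"c":76,"qf":45},"xq":12}
After op 10 (remove /we/a): {"we":{"c":76,"qf":45},"xq":12}
After op 11 (replace /we/qf 70): {"we":{"c":76,"qf":70},"xq":12}
After op 12 (remove /we): {"xq":12}
After op 13 (remove /xq): {}

Answer: {}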